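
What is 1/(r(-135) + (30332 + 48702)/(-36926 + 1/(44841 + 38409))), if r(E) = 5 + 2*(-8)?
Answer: -3074089499/40394564989 ≈ -0.076102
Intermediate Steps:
r(E) = -11 (r(E) = 5 - 16 = -11)
1/(r(-135) + (30332 + 48702)/(-36926 + 1/(44841 + 38409))) = 1/(-11 + (30332 + 48702)/(-36926 + 1/(44841 + 38409))) = 1/(-11 + 79034/(-36926 + 1/83250)) = 1/(-11 + 79034/(-3074089499/83250)) = 1/(-11 + 79034*(-83250/3074089499)) = 1/(-11 - 6579580500/3074089499) = 1/(-40394564989/3074089499) = -3074089499/40394564989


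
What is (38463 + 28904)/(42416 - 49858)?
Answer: -67367/7442 ≈ -9.0523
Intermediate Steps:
(38463 + 28904)/(42416 - 49858) = 67367/(-7442) = 67367*(-1/7442) = -67367/7442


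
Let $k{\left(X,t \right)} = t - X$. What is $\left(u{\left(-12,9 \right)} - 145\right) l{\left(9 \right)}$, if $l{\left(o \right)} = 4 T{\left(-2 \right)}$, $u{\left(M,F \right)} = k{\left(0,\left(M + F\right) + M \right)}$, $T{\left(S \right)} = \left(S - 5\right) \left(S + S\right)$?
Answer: $-17920$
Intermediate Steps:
$T{\left(S \right)} = 2 S \left(-5 + S\right)$ ($T{\left(S \right)} = \left(-5 + S\right) 2 S = 2 S \left(-5 + S\right)$)
$u{\left(M,F \right)} = F + 2 M$ ($u{\left(M,F \right)} = \left(\left(M + F\right) + M\right) - 0 = \left(\left(F + M\right) + M\right) + 0 = \left(F + 2 M\right) + 0 = F + 2 M$)
$l{\left(o \right)} = 112$ ($l{\left(o \right)} = 4 \cdot 2 \left(-2\right) \left(-5 - 2\right) = 4 \cdot 2 \left(-2\right) \left(-7\right) = 4 \cdot 28 = 112$)
$\left(u{\left(-12,9 \right)} - 145\right) l{\left(9 \right)} = \left(\left(9 + 2 \left(-12\right)\right) - 145\right) 112 = \left(\left(9 - 24\right) - 145\right) 112 = \left(-15 - 145\right) 112 = \left(-160\right) 112 = -17920$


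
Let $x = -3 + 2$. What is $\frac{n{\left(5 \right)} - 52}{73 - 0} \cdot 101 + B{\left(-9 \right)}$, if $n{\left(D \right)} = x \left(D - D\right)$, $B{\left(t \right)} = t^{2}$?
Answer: $\frac{661}{73} \approx 9.0548$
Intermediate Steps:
$x = -1$
$n{\left(D \right)} = 0$ ($n{\left(D \right)} = - (D - D) = \left(-1\right) 0 = 0$)
$\frac{n{\left(5 \right)} - 52}{73 - 0} \cdot 101 + B{\left(-9 \right)} = \frac{0 - 52}{73 - 0} \cdot 101 + \left(-9\right)^{2} = - \frac{52}{73 + 0} \cdot 101 + 81 = - \frac{52}{73} \cdot 101 + 81 = \left(-52\right) \frac{1}{73} \cdot 101 + 81 = \left(- \frac{52}{73}\right) 101 + 81 = - \frac{5252}{73} + 81 = \frac{661}{73}$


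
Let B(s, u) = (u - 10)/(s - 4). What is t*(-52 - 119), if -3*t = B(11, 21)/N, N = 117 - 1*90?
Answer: 209/63 ≈ 3.3175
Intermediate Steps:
B(s, u) = (-10 + u)/(-4 + s)
N = 27 (N = 117 - 90 = 27)
t = -11/567 (t = -(-10 + 21)/(-4 + 11)/(3*27) = -11/7/(3*27) = -(⅐)*11/(3*27) = -11/(21*27) = -⅓*11/189 = -11/567 ≈ -0.019400)
t*(-52 - 119) = -11*(-52 - 119)/567 = -11/567*(-171) = 209/63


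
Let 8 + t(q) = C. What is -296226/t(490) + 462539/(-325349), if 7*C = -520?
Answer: 37465078203/10411168 ≈ 3598.5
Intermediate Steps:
C = -520/7 (C = (1/7)*(-520) = -520/7 ≈ -74.286)
t(q) = -576/7 (t(q) = -8 - 520/7 = -576/7)
-296226/t(490) + 462539/(-325349) = -296226/(-576/7) + 462539/(-325349) = -296226*(-7/576) + 462539*(-1/325349) = 115199/32 - 462539/325349 = 37465078203/10411168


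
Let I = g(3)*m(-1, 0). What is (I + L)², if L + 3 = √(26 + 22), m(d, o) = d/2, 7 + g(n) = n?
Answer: 49 - 8*√3 ≈ 35.144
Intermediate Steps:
g(n) = -7 + n
m(d, o) = d/2 (m(d, o) = d*(½) = d/2)
L = -3 + 4*√3 (L = -3 + √(26 + 22) = -3 + √48 = -3 + 4*√3 ≈ 3.9282)
I = 2 (I = (-7 + 3)*((½)*(-1)) = -4*(-½) = 2)
(I + L)² = (2 + (-3 + 4*√3))² = (-1 + 4*√3)²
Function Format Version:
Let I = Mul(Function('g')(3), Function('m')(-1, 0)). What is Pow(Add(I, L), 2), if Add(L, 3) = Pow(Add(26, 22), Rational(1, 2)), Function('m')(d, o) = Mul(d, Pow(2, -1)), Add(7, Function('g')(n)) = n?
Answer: Add(49, Mul(-8, Pow(3, Rational(1, 2)))) ≈ 35.144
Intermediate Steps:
Function('g')(n) = Add(-7, n)
Function('m')(d, o) = Mul(Rational(1, 2), d) (Function('m')(d, o) = Mul(d, Rational(1, 2)) = Mul(Rational(1, 2), d))
L = Add(-3, Mul(4, Pow(3, Rational(1, 2)))) (L = Add(-3, Pow(Add(26, 22), Rational(1, 2))) = Add(-3, Pow(48, Rational(1, 2))) = Add(-3, Mul(4, Pow(3, Rational(1, 2)))) ≈ 3.9282)
I = 2 (I = Mul(Add(-7, 3), Mul(Rational(1, 2), -1)) = Mul(-4, Rational(-1, 2)) = 2)
Pow(Add(I, L), 2) = Pow(Add(2, Add(-3, Mul(4, Pow(3, Rational(1, 2))))), 2) = Pow(Add(-1, Mul(4, Pow(3, Rational(1, 2)))), 2)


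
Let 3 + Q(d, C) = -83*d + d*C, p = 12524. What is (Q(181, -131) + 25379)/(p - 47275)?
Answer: 13358/34751 ≈ 0.38439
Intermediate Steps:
Q(d, C) = -3 - 83*d + C*d (Q(d, C) = -3 + (-83*d + d*C) = -3 + (-83*d + C*d) = -3 - 83*d + C*d)
(Q(181, -131) + 25379)/(p - 47275) = ((-3 - 83*181 - 131*181) + 25379)/(12524 - 47275) = ((-3 - 15023 - 23711) + 25379)/(-34751) = (-38737 + 25379)*(-1/34751) = -13358*(-1/34751) = 13358/34751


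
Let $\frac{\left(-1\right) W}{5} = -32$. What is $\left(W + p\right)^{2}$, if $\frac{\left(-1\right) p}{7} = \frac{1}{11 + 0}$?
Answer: $\frac{3073009}{121} \approx 25397.0$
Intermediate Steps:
$W = 160$ ($W = \left(-5\right) \left(-32\right) = 160$)
$p = - \frac{7}{11}$ ($p = - \frac{7}{11 + 0} = - \frac{7}{11} \approx -0.63636$)
$\left(W + p\right)^{2} = \left(160 - \frac{7}{11}\right)^{2} = \left(\frac{1753}{11}\right)^{2} = \frac{3073009}{121}$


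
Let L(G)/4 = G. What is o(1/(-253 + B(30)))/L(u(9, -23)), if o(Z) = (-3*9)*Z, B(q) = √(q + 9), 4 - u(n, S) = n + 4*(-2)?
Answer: 2277/255880 + 9*√39/255880 ≈ 0.0091183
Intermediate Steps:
u(n, S) = 12 - n (u(n, S) = 4 - (n + 4*(-2)) = 4 - (n - 8) = 4 - (-8 + n) = 4 + (8 - n) = 12 - n)
L(G) = 4*G
B(q) = √(9 + q)
o(Z) = -27*Z
o(1/(-253 + B(30)))/L(u(9, -23)) = (-27/(-253 + √(9 + 30)))/((4*(12 - 1*9))) = (-27/(-253 + √39))/((4*(12 - 9))) = (-27/(-253 + √39))/((4*3)) = -27/(-253 + √39)/12 = -27/(-253 + √39)*(1/12) = -9/(4*(-253 + √39))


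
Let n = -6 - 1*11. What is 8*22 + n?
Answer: 159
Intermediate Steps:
n = -17 (n = -6 - 11 = -17)
8*22 + n = 8*22 - 17 = 176 - 17 = 159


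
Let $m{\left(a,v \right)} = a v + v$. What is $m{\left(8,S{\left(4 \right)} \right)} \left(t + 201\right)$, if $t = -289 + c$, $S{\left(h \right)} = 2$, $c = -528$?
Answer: $-11088$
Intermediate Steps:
$m{\left(a,v \right)} = v + a v$
$t = -817$ ($t = -289 - 528 = -817$)
$m{\left(8,S{\left(4 \right)} \right)} \left(t + 201\right) = 2 \left(1 + 8\right) \left(-817 + 201\right) = 2 \cdot 9 \left(-616\right) = 18 \left(-616\right) = -11088$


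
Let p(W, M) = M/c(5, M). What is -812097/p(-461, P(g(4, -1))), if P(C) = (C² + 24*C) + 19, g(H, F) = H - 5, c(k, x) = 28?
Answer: 5684679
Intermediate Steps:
g(H, F) = -5 + H
P(C) = 19 + C² + 24*C
p(W, M) = M/28
-812097/p(-461, P(g(4, -1))) = -812097*28/(19 + (-5 + 4)² + 24*(-5 + 4)) = -812097*28/(19 + (-1)² + 24*(-1)) = -812097*28/(19 + 1 - 24) = -812097/((1/28)*(-4)) = -812097/(-⅐) = -812097*(-7) = 5684679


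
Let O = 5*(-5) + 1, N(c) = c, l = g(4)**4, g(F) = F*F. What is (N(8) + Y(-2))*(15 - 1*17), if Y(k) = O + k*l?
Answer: 262176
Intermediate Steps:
g(F) = F**2
l = 65536 (l = (4**2)**4 = 16**4 = 65536)
O = -24 (O = -25 + 1 = -24)
Y(k) = -24 + 65536*k (Y(k) = -24 + k*65536 = -24 + 65536*k)
(N(8) + Y(-2))*(15 - 1*17) = (8 + (-24 + 65536*(-2)))*(15 - 1*17) = (8 + (-24 - 131072))*(15 - 17) = (8 - 131096)*(-2) = -131088*(-2) = 262176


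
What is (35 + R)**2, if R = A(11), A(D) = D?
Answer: 2116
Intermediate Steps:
R = 11
(35 + R)**2 = (35 + 11)**2 = 46**2 = 2116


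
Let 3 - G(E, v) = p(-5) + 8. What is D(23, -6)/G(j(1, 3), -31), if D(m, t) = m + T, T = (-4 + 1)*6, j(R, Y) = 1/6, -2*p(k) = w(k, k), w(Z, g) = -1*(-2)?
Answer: -5/4 ≈ -1.2500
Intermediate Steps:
w(Z, g) = 2
p(k) = -1 (p(k) = -1/2*2 = -1)
j(R, Y) = 1/6
T = -18 (T = -3*6 = -18)
G(E, v) = -4 (G(E, v) = 3 - (-1 + 8) = 3 - 1*7 = 3 - 7 = -4)
D(m, t) = -18 + m (D(m, t) = m - 18 = -18 + m)
D(23, -6)/G(j(1, 3), -31) = (-18 + 23)/(-4) = 5*(-1/4) = -5/4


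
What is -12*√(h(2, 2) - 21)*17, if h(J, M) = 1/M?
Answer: -102*I*√82 ≈ -923.65*I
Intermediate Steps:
-12*√(h(2, 2) - 21)*17 = -12*√(1/2 - 21)*17 = -12*√(½ - 21)*17 = -6*I*√82*17 = -102*I*√82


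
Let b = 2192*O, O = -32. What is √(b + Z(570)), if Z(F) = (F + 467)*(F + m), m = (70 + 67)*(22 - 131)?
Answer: 5*I*√598583 ≈ 3868.4*I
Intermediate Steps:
m = -14933 (m = 137*(-109) = -14933)
Z(F) = (-14933 + F)*(467 + F) (Z(F) = (F + 467)*(F - 14933) = (467 + F)*(-14933 + F) = (-14933 + F)*(467 + F))
b = -70144 (b = 2192*(-32) = -70144)
√(b + Z(570)) = √(-70144 + (-6973711 + 570² - 14466*570)) = √(-70144 + (-6973711 + 324900 - 8245620)) = √(-70144 - 14894431) = √(-14964575) = 5*I*√598583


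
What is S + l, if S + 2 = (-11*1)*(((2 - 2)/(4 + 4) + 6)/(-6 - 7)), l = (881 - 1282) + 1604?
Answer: 15679/13 ≈ 1206.1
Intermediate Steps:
l = 1203 (l = -401 + 1604 = 1203)
S = 40/13 (S = -2 + (-11*1)*(((2 - 2)/(4 + 4) + 6)/(-6 - 7)) = -2 - 11*(0/8 + 6)/(-13) = -2 - 11*(0*(⅛) + 6)*(-1)/13 = -2 - 11*(0 + 6)*(-1)/13 = -2 - 66*(-1)/13 = -2 - 11*(-6/13) = -2 + 66/13 = 40/13 ≈ 3.0769)
S + l = 40/13 + 1203 = 15679/13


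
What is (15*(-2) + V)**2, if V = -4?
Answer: 1156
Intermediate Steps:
(15*(-2) + V)**2 = (15*(-2) - 4)**2 = (-30 - 4)**2 = (-34)**2 = 1156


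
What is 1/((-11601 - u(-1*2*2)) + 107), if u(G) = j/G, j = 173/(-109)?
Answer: -436/5011557 ≈ -8.6999e-5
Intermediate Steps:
j = -173/109 (j = 173*(-1/109) = -173/109 ≈ -1.5872)
u(G) = -173/(109*G)
1/((-11601 - u(-1*2*2)) + 107) = 1/((-11601 - (-173)/(109*(-1*2*2))) + 107) = 1/((-11601 - (-173)/(109*((-2*2)))) + 107) = 1/((-11601 - (-173)/(109*(-4))) + 107) = 1/((-11601 - (-173)*(-1)/(109*4)) + 107) = 1/((-11601 - 1*173/436) + 107) = 1/((-11601 - 173/436) + 107) = 1/(-5058209/436 + 107) = 1/(-5011557/436) = -436/5011557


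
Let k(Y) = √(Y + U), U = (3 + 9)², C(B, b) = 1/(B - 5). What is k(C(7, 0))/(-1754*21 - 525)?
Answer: -17*√2/74718 ≈ -0.00032176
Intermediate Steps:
C(B, b) = 1/(-5 + B)
U = 144 (U = 12² = 144)
k(Y) = √(144 + Y) (k(Y) = √(Y + 144) = √(144 + Y))
k(C(7, 0))/(-1754*21 - 525) = √(144 + 1/(-5 + 7))/(-1754*21 - 525) = √(144 + 1/2)/(-36834 - 525) = √(144 + ½)/(-37359) = √(289/2)*(-1/37359) = (17*√2/2)*(-1/37359) = -17*√2/74718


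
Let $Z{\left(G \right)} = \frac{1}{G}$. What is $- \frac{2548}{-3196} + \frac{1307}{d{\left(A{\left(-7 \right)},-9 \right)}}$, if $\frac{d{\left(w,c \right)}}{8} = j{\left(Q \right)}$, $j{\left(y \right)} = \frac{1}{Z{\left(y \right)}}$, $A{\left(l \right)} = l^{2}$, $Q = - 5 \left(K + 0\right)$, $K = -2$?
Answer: $\frac{1095253}{63920} \approx 17.135$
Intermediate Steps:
$Q = 10$ ($Q = - 5 \left(-2 + 0\right) = \left(-5\right) \left(-2\right) = 10$)
$j{\left(y \right)} = y$ ($j{\left(y \right)} = \frac{1}{\frac{1}{y}} = y$)
$d{\left(w,c \right)} = 80$ ($d{\left(w,c \right)} = 8 \cdot 10 = 80$)
$- \frac{2548}{-3196} + \frac{1307}{d{\left(A{\left(-7 \right)},-9 \right)}} = - \frac{2548}{-3196} + \frac{1307}{80} = \left(-2548\right) \left(- \frac{1}{3196}\right) + 1307 \cdot \frac{1}{80} = \frac{637}{799} + \frac{1307}{80} = \frac{1095253}{63920}$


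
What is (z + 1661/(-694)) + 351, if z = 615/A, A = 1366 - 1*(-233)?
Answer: 3148599/9022 ≈ 348.99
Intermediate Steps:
A = 1599 (A = 1366 + 233 = 1599)
z = 5/13 (z = 615/1599 = 615*(1/1599) = 5/13 ≈ 0.38462)
(z + 1661/(-694)) + 351 = (5/13 + 1661/(-694)) + 351 = (5/13 + 1661*(-1/694)) + 351 = (5/13 - 1661/694) + 351 = -18123/9022 + 351 = 3148599/9022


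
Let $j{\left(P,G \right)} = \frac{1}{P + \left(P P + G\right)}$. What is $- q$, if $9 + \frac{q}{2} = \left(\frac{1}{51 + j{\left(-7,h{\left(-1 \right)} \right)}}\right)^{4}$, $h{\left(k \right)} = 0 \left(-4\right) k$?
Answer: $\frac{379630574493426}{21090587817601} \approx 18.0$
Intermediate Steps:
$h{\left(k \right)} = 0$ ($h{\left(k \right)} = 0 k = 0$)
$j{\left(P,G \right)} = \frac{1}{G + P + P^{2}}$ ($j{\left(P,G \right)} = \frac{1}{P + \left(P^{2} + G\right)} = \frac{1}{P + \left(G + P^{2}\right)} = \frac{1}{G + P + P^{2}}$)
$q = - \frac{379630574493426}{21090587817601}$ ($q = -18 + 2 \left(\frac{1}{51 + \frac{1}{0 - 7 + \left(-7\right)^{2}}}\right)^{4} = -18 + 2 \left(\frac{1}{51 + \frac{1}{0 - 7 + 49}}\right)^{4} = -18 + 2 \left(\frac{1}{51 + \frac{1}{42}}\right)^{4} = -18 + 2 \left(\frac{1}{\frac{2143}{42}}\right)^{4} = -18 + 2 \left(\frac{42}{2143}\right)^{4} = -18 + 2 \cdot \frac{3111696}{21090587817601} = -18 + \frac{6223392}{21090587817601} = - \frac{379630574493426}{21090587817601} \approx -18.0$)
$- q = \left(-1\right) \left(- \frac{379630574493426}{21090587817601}\right) = \frac{379630574493426}{21090587817601}$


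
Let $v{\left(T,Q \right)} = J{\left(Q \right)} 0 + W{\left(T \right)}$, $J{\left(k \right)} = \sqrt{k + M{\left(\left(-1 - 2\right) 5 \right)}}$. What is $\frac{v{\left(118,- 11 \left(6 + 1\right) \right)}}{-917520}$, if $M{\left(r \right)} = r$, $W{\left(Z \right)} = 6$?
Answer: $- \frac{1}{152920} \approx -6.5394 \cdot 10^{-6}$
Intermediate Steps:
$J{\left(k \right)} = \sqrt{-15 + k}$ ($J{\left(k \right)} = \sqrt{k + \left(-1 - 2\right) 5} = \sqrt{k - 15} = \sqrt{-15 + k}$)
$v{\left(T,Q \right)} = 6$ ($v{\left(T,Q \right)} = \sqrt{-15 + Q} 0 + 6 = 0 + 6 = 6$)
$\frac{v{\left(118,- 11 \left(6 + 1\right) \right)}}{-917520} = \frac{6}{-917520} = 6 \left(- \frac{1}{917520}\right) = - \frac{1}{152920}$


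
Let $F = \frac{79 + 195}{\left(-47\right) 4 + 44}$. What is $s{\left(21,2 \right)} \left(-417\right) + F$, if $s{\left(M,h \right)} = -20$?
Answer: $\frac{600343}{72} \approx 8338.1$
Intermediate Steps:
$F = - \frac{137}{72}$ ($F = \frac{274}{-188 + 44} = \frac{274}{-144} = 274 \left(- \frac{1}{144}\right) = - \frac{137}{72} \approx -1.9028$)
$s{\left(21,2 \right)} \left(-417\right) + F = \left(-20\right) \left(-417\right) - \frac{137}{72} = 8340 - \frac{137}{72} = \frac{600343}{72}$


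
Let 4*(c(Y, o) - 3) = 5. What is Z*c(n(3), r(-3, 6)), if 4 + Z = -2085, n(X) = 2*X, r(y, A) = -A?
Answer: -35513/4 ≈ -8878.3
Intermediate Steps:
c(Y, o) = 17/4 (c(Y, o) = 3 + (1/4)*5 = 3 + 5/4 = 17/4)
Z = -2089 (Z = -4 - 2085 = -2089)
Z*c(n(3), r(-3, 6)) = -2089*17/4 = -35513/4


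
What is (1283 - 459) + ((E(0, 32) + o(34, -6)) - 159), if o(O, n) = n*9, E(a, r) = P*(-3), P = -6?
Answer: 629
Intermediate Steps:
E(a, r) = 18 (E(a, r) = -6*(-3) = 18)
o(O, n) = 9*n
(1283 - 459) + ((E(0, 32) + o(34, -6)) - 159) = (1283 - 459) + ((18 + 9*(-6)) - 159) = 824 + ((18 - 54) - 159) = 824 + (-36 - 159) = 824 - 195 = 629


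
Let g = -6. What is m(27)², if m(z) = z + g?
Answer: 441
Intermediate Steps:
m(z) = -6 + z (m(z) = z - 6 = -6 + z)
m(27)² = (-6 + 27)² = 21² = 441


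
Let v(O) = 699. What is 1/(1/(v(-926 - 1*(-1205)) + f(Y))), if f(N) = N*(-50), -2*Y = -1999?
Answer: -49276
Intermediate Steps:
Y = 1999/2 (Y = -1/2*(-1999) = 1999/2 ≈ 999.50)
f(N) = -50*N
1/(1/(v(-926 - 1*(-1205)) + f(Y))) = 1/(1/(699 - 50*1999/2)) = 1/(1/(699 - 49975)) = 1/(1/(-49276)) = 1/(-1/49276) = -49276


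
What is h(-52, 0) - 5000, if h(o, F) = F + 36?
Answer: -4964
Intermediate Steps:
h(o, F) = 36 + F
h(-52, 0) - 5000 = (36 + 0) - 5000 = 36 - 5000 = -4964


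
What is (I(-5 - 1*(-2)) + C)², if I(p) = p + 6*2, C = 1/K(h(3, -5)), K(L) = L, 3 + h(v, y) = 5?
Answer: 361/4 ≈ 90.250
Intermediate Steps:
h(v, y) = 2 (h(v, y) = -3 + 5 = 2)
C = ½ (C = 1/2 = ½ ≈ 0.50000)
I(p) = 12 + p (I(p) = p + 12 = 12 + p)
(I(-5 - 1*(-2)) + C)² = ((12 + (-5 - 1*(-2))) + ½)² = ((12 + (-5 + 2)) + ½)² = ((12 - 3) + ½)² = (9 + ½)² = (19/2)² = 361/4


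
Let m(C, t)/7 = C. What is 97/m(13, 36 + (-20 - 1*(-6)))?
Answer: 97/91 ≈ 1.0659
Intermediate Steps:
m(C, t) = 7*C
97/m(13, 36 + (-20 - 1*(-6))) = 97/((7*13)) = 97/91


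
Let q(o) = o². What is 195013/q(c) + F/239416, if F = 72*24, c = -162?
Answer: 5841822755/785404188 ≈ 7.4380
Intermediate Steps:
F = 1728
195013/q(c) + F/239416 = 195013/((-162)²) + 1728/239416 = 195013/26244 + 1728*(1/239416) = 195013*(1/26244) + 216/29927 = 195013/26244 + 216/29927 = 5841822755/785404188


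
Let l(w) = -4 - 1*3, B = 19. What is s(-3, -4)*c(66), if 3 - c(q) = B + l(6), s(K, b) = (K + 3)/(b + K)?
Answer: 0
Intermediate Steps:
l(w) = -7 (l(w) = -4 - 3 = -7)
s(K, b) = (3 + K)/(K + b)
c(q) = -9 (c(q) = 3 - (19 - 7) = 3 - 1*12 = 3 - 12 = -9)
s(-3, -4)*c(66) = ((3 - 3)/(-3 - 4))*(-9) = (0/(-7))*(-9) = -⅐*0*(-9) = 0*(-9) = 0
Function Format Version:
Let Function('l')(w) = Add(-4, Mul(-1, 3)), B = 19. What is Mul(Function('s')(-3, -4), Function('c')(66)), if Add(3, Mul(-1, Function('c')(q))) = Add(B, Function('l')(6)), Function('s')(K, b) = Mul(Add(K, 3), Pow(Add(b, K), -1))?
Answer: 0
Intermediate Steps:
Function('l')(w) = -7 (Function('l')(w) = Add(-4, -3) = -7)
Function('s')(K, b) = Mul(Pow(Add(K, b), -1), Add(3, K)) (Function('s')(K, b) = Mul(Add(3, K), Pow(Add(K, b), -1)) = Mul(Pow(Add(K, b), -1), Add(3, K)))
Function('c')(q) = -9 (Function('c')(q) = Add(3, Mul(-1, Add(19, -7))) = Add(3, Mul(-1, 12)) = Add(3, -12) = -9)
Mul(Function('s')(-3, -4), Function('c')(66)) = Mul(Mul(Pow(Add(-3, -4), -1), Add(3, -3)), -9) = Mul(Mul(Pow(-7, -1), 0), -9) = Mul(Mul(Rational(-1, 7), 0), -9) = Mul(0, -9) = 0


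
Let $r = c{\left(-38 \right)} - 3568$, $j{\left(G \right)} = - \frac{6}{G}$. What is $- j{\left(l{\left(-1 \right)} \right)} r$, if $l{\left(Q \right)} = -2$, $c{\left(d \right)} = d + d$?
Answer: $10932$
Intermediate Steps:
$c{\left(d \right)} = 2 d$
$r = -3644$ ($r = 2 \left(-38\right) - 3568 = -76 - 3568 = -3644$)
$- j{\left(l{\left(-1 \right)} \right)} r = - \frac{-6}{-2} \left(-3644\right) = - \frac{\left(-6\right) \left(-1\right)}{2} \left(-3644\right) = \left(-1\right) 3 \left(-3644\right) = \left(-3\right) \left(-3644\right) = 10932$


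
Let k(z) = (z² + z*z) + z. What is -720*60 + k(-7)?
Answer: -43109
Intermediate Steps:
k(z) = z + 2*z² (k(z) = (z² + z²) + z = 2*z² + z = z + 2*z²)
-720*60 + k(-7) = -720*60 - 7*(1 + 2*(-7)) = -144*300 - 7*(1 - 14) = -43200 - 7*(-13) = -43200 + 91 = -43109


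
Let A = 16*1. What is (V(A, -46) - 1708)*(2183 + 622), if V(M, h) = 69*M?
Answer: -1694220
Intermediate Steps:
A = 16
(V(A, -46) - 1708)*(2183 + 622) = (69*16 - 1708)*(2183 + 622) = (1104 - 1708)*2805 = -604*2805 = -1694220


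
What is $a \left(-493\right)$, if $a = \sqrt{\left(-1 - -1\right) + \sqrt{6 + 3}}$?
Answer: $- 493 \sqrt{3} \approx -853.9$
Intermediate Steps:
$a = \sqrt{3}$ ($a = \sqrt{\left(-1 + 1\right) + \sqrt{9}} = \sqrt{0 + 3} = \sqrt{3} \approx 1.732$)
$a \left(-493\right) = \sqrt{3} \left(-493\right) = - 493 \sqrt{3}$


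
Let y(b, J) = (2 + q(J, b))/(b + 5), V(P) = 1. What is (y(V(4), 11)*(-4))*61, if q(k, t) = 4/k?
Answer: -3172/33 ≈ -96.121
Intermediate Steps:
y(b, J) = (2 + 4/J)/(5 + b) (y(b, J) = (2 + 4/J)/(b + 5) = (2 + 4/J)/(5 + b))
(y(V(4), 11)*(-4))*61 = ((2*(2 + 11)/(11*(5 + 1)))*(-4))*61 = ((2*(1/11)*13/6)*(-4))*61 = ((2*(1/11)*(1/6)*13)*(-4))*61 = ((13/33)*(-4))*61 = -52/33*61 = -3172/33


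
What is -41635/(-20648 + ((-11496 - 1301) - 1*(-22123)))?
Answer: 41635/11322 ≈ 3.6774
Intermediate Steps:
-41635/(-20648 + ((-11496 - 1301) - 1*(-22123))) = -41635/(-20648 + (-12797 + 22123)) = -41635/(-20648 + 9326) = -41635/(-11322) = -41635*(-1/11322) = 41635/11322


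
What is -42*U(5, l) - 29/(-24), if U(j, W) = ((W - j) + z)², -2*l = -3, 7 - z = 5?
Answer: -2239/24 ≈ -93.292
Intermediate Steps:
z = 2 (z = 7 - 1*5 = 7 - 5 = 2)
l = 3/2 (l = -½*(-3) = 3/2 ≈ 1.5000)
U(j, W) = (2 + W - j)² (U(j, W) = ((W - j) + 2)² = (2 + W - j)²)
-42*U(5, l) - 29/(-24) = -42*(2 + 3/2 - 1*5)² - 29/(-24) = -42*(2 + 3/2 - 5)² - 29*(-1/24) = -42*(-3/2)² + 29/24 = -42*9/4 + 29/24 = -189/2 + 29/24 = -2239/24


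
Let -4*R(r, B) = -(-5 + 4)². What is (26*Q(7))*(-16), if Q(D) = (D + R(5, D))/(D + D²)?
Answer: -377/7 ≈ -53.857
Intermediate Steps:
R(r, B) = ¼ (R(r, B) = -(-1)*(-5 + 4)²/4 = -(-1)*(-1)²/4 = -(-1)/4 = -¼*(-1) = ¼)
Q(D) = (¼ + D)/(D + D²) (Q(D) = (D + ¼)/(D + D²) = (¼ + D)/(D + D²))
(26*Q(7))*(-16) = (26*((¼ + 7)/(7*(1 + 7))))*(-16) = (26*((⅐)*(29/4)/8))*(-16) = (26*((⅐)*(⅛)*(29/4)))*(-16) = (26*(29/224))*(-16) = (377/112)*(-16) = -377/7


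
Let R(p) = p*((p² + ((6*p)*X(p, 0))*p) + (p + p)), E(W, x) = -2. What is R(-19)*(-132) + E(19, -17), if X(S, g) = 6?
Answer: 33404050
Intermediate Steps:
R(p) = p*(2*p + 37*p²) (R(p) = p*((p² + ((6*p)*6)*p) + (p + p)) = p*((p² + (36*p)*p) + 2*p) = p*((p² + 36*p²) + 2*p) = p*(37*p² + 2*p) = p*(2*p + 37*p²))
R(-19)*(-132) + E(19, -17) = ((-19)²*(2 + 37*(-19)))*(-132) - 2 = (361*(2 - 703))*(-132) - 2 = (361*(-701))*(-132) - 2 = -253061*(-132) - 2 = 33404052 - 2 = 33404050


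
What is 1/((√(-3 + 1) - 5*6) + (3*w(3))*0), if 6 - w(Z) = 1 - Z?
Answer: -15/451 - I*√2/902 ≈ -0.033259 - 0.0015679*I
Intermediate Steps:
w(Z) = 5 + Z (w(Z) = 6 - (1 - Z) = 6 + (-1 + Z) = 5 + Z)
1/((√(-3 + 1) - 5*6) + (3*w(3))*0) = 1/((√(-3 + 1) - 5*6) + (3*(5 + 3))*0) = 1/((√(-2) - 30) + (3*8)*0) = 1/((I*√2 - 30) + 24*0) = 1/((-30 + I*√2) + 0) = 1/(-30 + I*√2)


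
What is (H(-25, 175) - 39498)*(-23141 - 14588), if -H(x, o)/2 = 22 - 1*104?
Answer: 1484032486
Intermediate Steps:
H(x, o) = 164 (H(x, o) = -2*(22 - 1*104) = -2*(22 - 104) = -2*(-82) = 164)
(H(-25, 175) - 39498)*(-23141 - 14588) = (164 - 39498)*(-23141 - 14588) = -39334*(-37729) = 1484032486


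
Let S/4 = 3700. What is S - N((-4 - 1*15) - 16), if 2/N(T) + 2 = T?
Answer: 547602/37 ≈ 14800.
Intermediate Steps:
S = 14800 (S = 4*3700 = 14800)
N(T) = 2/(-2 + T)
S - N((-4 - 1*15) - 16) = 14800 - 2/(-2 + ((-4 - 1*15) - 16)) = 14800 - 2/(-2 + ((-4 - 15) - 16)) = 14800 - 2/(-2 + (-19 - 16)) = 14800 - 2/(-2 - 35) = 14800 - 2/(-37) = 14800 - 2*(-1)/37 = 14800 - 1*(-2/37) = 14800 + 2/37 = 547602/37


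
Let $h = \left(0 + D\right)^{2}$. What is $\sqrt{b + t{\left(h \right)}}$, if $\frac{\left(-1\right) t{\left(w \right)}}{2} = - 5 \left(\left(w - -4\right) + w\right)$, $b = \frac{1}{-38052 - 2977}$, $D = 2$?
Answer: $\frac{\sqrt{202005419891}}{41029} \approx 10.954$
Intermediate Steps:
$h = 4$ ($h = \left(0 + 2\right)^{2} = 2^{2} = 4$)
$b = - \frac{1}{41029}$ ($b = \frac{1}{-41029} = - \frac{1}{41029} \approx -2.4373 \cdot 10^{-5}$)
$t{\left(w \right)} = 40 + 20 w$ ($t{\left(w \right)} = - 2 \left(- 5 \left(\left(w - -4\right) + w\right)\right) = - 2 \left(- 5 \left(\left(w + 4\right) + w\right)\right) = - 2 \left(- 5 \left(\left(4 + w\right) + w\right)\right) = - 2 \left(- 5 \left(4 + 2 w\right)\right) = - 2 \left(-20 - 10 w\right) = 40 + 20 w$)
$\sqrt{b + t{\left(h \right)}} = \sqrt{- \frac{1}{41029} + \left(40 + 20 \cdot 4\right)} = \sqrt{- \frac{1}{41029} + \left(40 + 80\right)} = \sqrt{- \frac{1}{41029} + 120} = \sqrt{\frac{4923479}{41029}} = \frac{\sqrt{202005419891}}{41029}$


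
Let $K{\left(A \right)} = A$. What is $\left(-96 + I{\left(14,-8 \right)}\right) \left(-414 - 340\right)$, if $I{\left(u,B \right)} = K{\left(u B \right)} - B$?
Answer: $150800$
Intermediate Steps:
$I{\left(u,B \right)} = - B + B u$ ($I{\left(u,B \right)} = u B - B = B u - B = - B + B u$)
$\left(-96 + I{\left(14,-8 \right)}\right) \left(-414 - 340\right) = \left(-96 - 8 \left(-1 + 14\right)\right) \left(-414 - 340\right) = \left(-96 - 104\right) \left(-754\right) = \left(-200\right) \left(-754\right) = 150800$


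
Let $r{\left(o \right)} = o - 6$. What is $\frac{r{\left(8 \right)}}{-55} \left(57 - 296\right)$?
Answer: $\frac{478}{55} \approx 8.6909$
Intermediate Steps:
$r{\left(o \right)} = -6 + o$ ($r{\left(o \right)} = o - 6 = -6 + o$)
$\frac{r{\left(8 \right)}}{-55} \left(57 - 296\right) = \frac{-6 + 8}{-55} \left(57 - 296\right) = 2 \left(- \frac{1}{55}\right) \left(-239\right) = \left(- \frac{2}{55}\right) \left(-239\right) = \frac{478}{55}$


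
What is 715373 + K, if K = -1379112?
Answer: -663739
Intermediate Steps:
715373 + K = 715373 - 1379112 = -663739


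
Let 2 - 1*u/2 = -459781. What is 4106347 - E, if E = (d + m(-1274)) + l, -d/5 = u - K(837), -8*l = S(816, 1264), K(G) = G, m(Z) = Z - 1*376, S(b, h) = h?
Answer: 8701800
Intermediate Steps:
m(Z) = -376 + Z (m(Z) = Z - 376 = -376 + Z)
u = 919566 (u = 4 - 2*(-459781) = 4 + 919562 = 919566)
l = -158 (l = -1/8*1264 = -158)
d = -4593645 (d = -5*(919566 - 1*837) = -5*(919566 - 837) = -5*918729 = -4593645)
E = -4595453 (E = (-4593645 + (-376 - 1274)) - 158 = (-4593645 - 1650) - 158 = -4595295 - 158 = -4595453)
4106347 - E = 4106347 - 1*(-4595453) = 4106347 + 4595453 = 8701800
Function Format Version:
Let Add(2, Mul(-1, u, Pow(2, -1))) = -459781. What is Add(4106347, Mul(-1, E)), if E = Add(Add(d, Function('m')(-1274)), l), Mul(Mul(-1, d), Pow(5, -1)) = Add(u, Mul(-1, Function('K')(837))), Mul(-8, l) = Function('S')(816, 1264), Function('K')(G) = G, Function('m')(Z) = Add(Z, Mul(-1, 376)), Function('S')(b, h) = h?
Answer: 8701800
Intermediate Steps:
Function('m')(Z) = Add(-376, Z) (Function('m')(Z) = Add(Z, -376) = Add(-376, Z))
u = 919566 (u = Add(4, Mul(-2, -459781)) = Add(4, 919562) = 919566)
l = -158 (l = Mul(Rational(-1, 8), 1264) = -158)
d = -4593645 (d = Mul(-5, Add(919566, Mul(-1, 837))) = Mul(-5, Add(919566, -837)) = Mul(-5, 918729) = -4593645)
E = -4595453 (E = Add(Add(-4593645, Add(-376, -1274)), -158) = Add(Add(-4593645, -1650), -158) = Add(-4595295, -158) = -4595453)
Add(4106347, Mul(-1, E)) = Add(4106347, Mul(-1, -4595453)) = Add(4106347, 4595453) = 8701800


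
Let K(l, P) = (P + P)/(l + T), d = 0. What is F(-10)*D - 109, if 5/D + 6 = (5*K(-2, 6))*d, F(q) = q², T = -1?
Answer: -577/3 ≈ -192.33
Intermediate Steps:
K(l, P) = 2*P/(-1 + l) (K(l, P) = (P + P)/(l - 1) = (2*P)/(-1 + l) = 2*P/(-1 + l))
D = -⅚ (D = 5/(-6 + (5*(2*6/(-1 - 2)))*0) = 5/(-6 + (5*(2*6/(-3)))*0) = 5/(-6 + (5*(2*6*(-⅓)))*0) = 5/(-6 + (5*(-4))*0) = 5/(-6 - 20*0) = 5/(-6 + 0) = 5/(-6) = 5*(-⅙) = -⅚ ≈ -0.83333)
F(-10)*D - 109 = (-10)²*(-⅚) - 109 = 100*(-⅚) - 109 = -250/3 - 109 = -577/3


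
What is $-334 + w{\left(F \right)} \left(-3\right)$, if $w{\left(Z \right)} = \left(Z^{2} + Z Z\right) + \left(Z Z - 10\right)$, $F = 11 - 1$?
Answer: $-1204$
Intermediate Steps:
$F = 10$
$w{\left(Z \right)} = -10 + 3 Z^{2}$ ($w{\left(Z \right)} = \left(Z^{2} + Z^{2}\right) + \left(Z^{2} - 10\right) = 2 Z^{2} + \left(-10 + Z^{2}\right) = -10 + 3 Z^{2}$)
$-334 + w{\left(F \right)} \left(-3\right) = -334 + \left(-10 + 3 \cdot 10^{2}\right) \left(-3\right) = -334 + \left(-10 + 3 \cdot 100\right) \left(-3\right) = -334 + \left(-10 + 300\right) \left(-3\right) = -334 + 290 \left(-3\right) = -334 - 870 = -1204$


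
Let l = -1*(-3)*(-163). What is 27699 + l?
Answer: 27210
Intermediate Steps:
l = -489 (l = 3*(-163) = -489)
27699 + l = 27699 - 489 = 27210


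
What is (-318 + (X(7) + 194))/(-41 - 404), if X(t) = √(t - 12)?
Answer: 124/445 - I*√5/445 ≈ 0.27865 - 0.0050249*I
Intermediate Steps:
X(t) = √(-12 + t)
(-318 + (X(7) + 194))/(-41 - 404) = (-318 + (√(-12 + 7) + 194))/(-41 - 404) = (-318 + (√(-5) + 194))/(-445) = (-318 + (I*√5 + 194))*(-1/445) = (-318 + (194 + I*√5))*(-1/445) = (-124 + I*√5)*(-1/445) = 124/445 - I*√5/445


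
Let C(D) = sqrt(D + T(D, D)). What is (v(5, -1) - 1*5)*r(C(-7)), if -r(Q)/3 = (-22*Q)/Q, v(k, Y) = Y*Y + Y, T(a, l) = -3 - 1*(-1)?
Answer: -330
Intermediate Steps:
T(a, l) = -2 (T(a, l) = -3 + 1 = -2)
v(k, Y) = Y + Y**2 (v(k, Y) = Y**2 + Y = Y + Y**2)
C(D) = sqrt(-2 + D) (C(D) = sqrt(D - 2) = sqrt(-2 + D))
r(Q) = 66 (r(Q) = -3*(-22*Q)/Q = -3*(-22) = 66)
(v(5, -1) - 1*5)*r(C(-7)) = (-(1 - 1) - 1*5)*66 = (-1*0 - 5)*66 = (0 - 5)*66 = -5*66 = -330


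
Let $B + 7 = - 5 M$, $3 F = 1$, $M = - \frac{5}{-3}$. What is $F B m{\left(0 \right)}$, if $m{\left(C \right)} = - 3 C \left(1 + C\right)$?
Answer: $0$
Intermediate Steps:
$M = \frac{5}{3}$ ($M = \left(-5\right) \left(- \frac{1}{3}\right) = \frac{5}{3} \approx 1.6667$)
$m{\left(C \right)} = - 3 C \left(1 + C\right)$
$F = \frac{1}{3}$ ($F = \frac{1}{3} \cdot 1 = \frac{1}{3} \approx 0.33333$)
$B = - \frac{46}{3}$ ($B = -7 - \frac{25}{3} = - \frac{46}{3} \approx -15.333$)
$F B m{\left(0 \right)} = \frac{1}{3} \left(- \frac{46}{3}\right) \left(\left(-3\right) 0 \left(1 + 0\right)\right) = - \frac{46 \left(\left(-3\right) 0 \cdot 1\right)}{9} = \left(- \frac{46}{9}\right) 0 = 0$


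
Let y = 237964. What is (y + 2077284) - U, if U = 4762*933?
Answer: -2127698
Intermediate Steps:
U = 4442946
(y + 2077284) - U = (237964 + 2077284) - 1*4442946 = 2315248 - 4442946 = -2127698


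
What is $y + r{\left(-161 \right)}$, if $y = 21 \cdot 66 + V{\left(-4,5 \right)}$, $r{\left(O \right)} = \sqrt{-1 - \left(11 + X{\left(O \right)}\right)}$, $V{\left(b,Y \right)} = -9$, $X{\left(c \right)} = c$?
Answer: $1377 + \sqrt{149} \approx 1389.2$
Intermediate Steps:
$r{\left(O \right)} = \sqrt{-12 - O}$ ($r{\left(O \right)} = \sqrt{-1 - \left(11 + O\right)} = \sqrt{-12 - O}$)
$y = 1377$ ($y = 21 \cdot 66 - 9 = 1386 - 9 = 1377$)
$y + r{\left(-161 \right)} = 1377 + \sqrt{-12 - -161} = 1377 + \sqrt{-12 + 161} = 1377 + \sqrt{149}$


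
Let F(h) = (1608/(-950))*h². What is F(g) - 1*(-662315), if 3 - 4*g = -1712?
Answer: 26688491/76 ≈ 3.5116e+5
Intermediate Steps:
g = 1715/4 (g = ¾ - ¼*(-1712) = ¾ + 428 = 1715/4 ≈ 428.75)
F(h) = -804*h²/475 (F(h) = (1608*(-1/950))*h² = -804*h²/475)
F(g) - 1*(-662315) = -804*(1715/4)²/475 - 1*(-662315) = -804/475*2941225/16 + 662315 = -23647449/76 + 662315 = 26688491/76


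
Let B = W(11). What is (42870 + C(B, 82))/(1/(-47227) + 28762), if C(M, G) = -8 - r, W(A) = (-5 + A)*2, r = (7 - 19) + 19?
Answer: 674637695/452780991 ≈ 1.4900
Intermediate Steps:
r = 7 (r = -12 + 19 = 7)
W(A) = -10 + 2*A
B = 12 (B = -10 + 2*11 = -10 + 22 = 12)
C(M, G) = -15 (C(M, G) = -8 - 1*7 = -8 - 7 = -15)
(42870 + C(B, 82))/(1/(-47227) + 28762) = (42870 - 15)/(1/(-47227) + 28762) = 42855/(-1/47227 + 28762) = 42855/(1358342973/47227) = 42855*(47227/1358342973) = 674637695/452780991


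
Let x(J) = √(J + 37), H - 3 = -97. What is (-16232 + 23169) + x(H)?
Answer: 6937 + I*√57 ≈ 6937.0 + 7.5498*I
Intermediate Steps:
H = -94 (H = 3 - 97 = -94)
x(J) = √(37 + J)
(-16232 + 23169) + x(H) = (-16232 + 23169) + √(37 - 94) = 6937 + √(-57) = 6937 + I*√57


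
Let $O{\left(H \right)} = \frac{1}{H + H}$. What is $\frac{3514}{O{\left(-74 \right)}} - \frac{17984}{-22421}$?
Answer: $- \frac{11660516328}{22421} \approx -5.2007 \cdot 10^{5}$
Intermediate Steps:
$O{\left(H \right)} = \frac{1}{2 H}$
$\frac{3514}{O{\left(-74 \right)}} - \frac{17984}{-22421} = \frac{3514}{\frac{1}{2} \frac{1}{-74}} - \frac{17984}{-22421} = \frac{3514}{\frac{1}{2} \left(- \frac{1}{74}\right)} - - \frac{17984}{22421} = \frac{3514}{- \frac{1}{148}} + \frac{17984}{22421} = 3514 \left(-148\right) + \frac{17984}{22421} = -520072 + \frac{17984}{22421} = - \frac{11660516328}{22421}$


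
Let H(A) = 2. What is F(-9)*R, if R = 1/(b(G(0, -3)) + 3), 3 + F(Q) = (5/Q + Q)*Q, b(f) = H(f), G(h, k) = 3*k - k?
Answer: 83/5 ≈ 16.600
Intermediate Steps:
G(h, k) = 2*k
b(f) = 2
F(Q) = -3 + Q*(Q + 5/Q) (F(Q) = -3 + (5/Q + Q)*Q = -3 + (Q + 5/Q)*Q = -3 + Q*(Q + 5/Q))
R = 1/5 (R = 1/(2 + 3) = 1/5 ≈ 0.20000)
F(-9)*R = (2 + (-9)**2)*(1/5) = (2 + 81)*(1/5) = 83*(1/5) = 83/5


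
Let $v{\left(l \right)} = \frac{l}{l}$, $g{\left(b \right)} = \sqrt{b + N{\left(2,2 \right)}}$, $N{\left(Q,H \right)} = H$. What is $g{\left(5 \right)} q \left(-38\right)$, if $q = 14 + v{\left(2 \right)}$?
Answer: $- 570 \sqrt{7} \approx -1508.1$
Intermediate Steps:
$g{\left(b \right)} = \sqrt{2 + b}$ ($g{\left(b \right)} = \sqrt{b + 2} = \sqrt{2 + b}$)
$v{\left(l \right)} = 1$
$q = 15$ ($q = 14 + 1 = 15$)
$g{\left(5 \right)} q \left(-38\right) = \sqrt{2 + 5} \cdot 15 \left(-38\right) = \sqrt{7} \cdot 15 \left(-38\right) = 15 \sqrt{7} \left(-38\right) = - 570 \sqrt{7}$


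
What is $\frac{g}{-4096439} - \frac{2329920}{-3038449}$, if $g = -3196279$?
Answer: $\frac{19256105886151}{12446820983111} \approx 1.5471$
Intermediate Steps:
$\frac{g}{-4096439} - \frac{2329920}{-3038449} = - \frac{3196279}{-4096439} - \frac{2329920}{-3038449} = \left(-3196279\right) \left(- \frac{1}{4096439}\right) - - \frac{2329920}{3038449} = \frac{3196279}{4096439} + \frac{2329920}{3038449} = \frac{19256105886151}{12446820983111}$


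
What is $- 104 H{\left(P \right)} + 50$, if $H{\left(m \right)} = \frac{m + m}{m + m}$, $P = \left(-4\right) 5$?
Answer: $-54$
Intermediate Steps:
$P = -20$
$H{\left(m \right)} = 1$ ($H{\left(m \right)} = \frac{2 m}{2 m} = 2 m \frac{1}{2 m} = 1$)
$- 104 H{\left(P \right)} + 50 = \left(-104\right) 1 + 50 = -104 + 50 = -54$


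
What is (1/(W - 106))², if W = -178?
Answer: 1/80656 ≈ 1.2398e-5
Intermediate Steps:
(1/(W - 106))² = (1/(-178 - 106))² = (1/(-284))² = (-1/284)² = 1/80656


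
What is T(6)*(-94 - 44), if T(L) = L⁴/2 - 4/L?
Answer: -89332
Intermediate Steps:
T(L) = L⁴/2 - 4/L (T(L) = L⁴*(½) - 4/L = L⁴/2 - 4/L)
T(6)*(-94 - 44) = ((½)*(-8 + 6⁵)/6)*(-94 - 44) = ((½)*(⅙)*(-8 + 7776))*(-138) = ((½)*(⅙)*7768)*(-138) = (1942/3)*(-138) = -89332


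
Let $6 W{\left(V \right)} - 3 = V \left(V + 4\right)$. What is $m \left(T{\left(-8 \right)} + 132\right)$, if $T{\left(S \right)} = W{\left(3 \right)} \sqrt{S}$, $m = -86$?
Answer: $-11352 - 688 i \sqrt{2} \approx -11352.0 - 972.98 i$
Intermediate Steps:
$W{\left(V \right)} = \frac{1}{2} + \frac{V \left(4 + V\right)}{6}$ ($W{\left(V \right)} = \frac{1}{2} + \frac{V \left(V + 4\right)}{6} = \frac{1}{2} + \frac{V \left(4 + V\right)}{6}$)
$T{\left(S \right)} = 4 \sqrt{S}$ ($T{\left(S \right)} = \left(\frac{1}{2} + \frac{3^{2}}{6} + \frac{2}{3} \cdot 3\right) \sqrt{S} = \left(\frac{1}{2} + \frac{1}{6} \cdot 9 + 2\right) \sqrt{S} = \left(\frac{1}{2} + \frac{3}{2} + 2\right) \sqrt{S} = 4 \sqrt{S}$)
$m \left(T{\left(-8 \right)} + 132\right) = - 86 \left(4 \sqrt{-8} + 132\right) = - 86 \left(4 \cdot 2 i \sqrt{2} + 132\right) = - 86 \left(8 i \sqrt{2} + 132\right) = - 86 \left(132 + 8 i \sqrt{2}\right) = -11352 - 688 i \sqrt{2}$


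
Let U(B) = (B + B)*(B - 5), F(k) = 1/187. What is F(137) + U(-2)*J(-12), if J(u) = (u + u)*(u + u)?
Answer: 3015937/187 ≈ 16128.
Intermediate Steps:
F(k) = 1/187
U(B) = 2*B*(-5 + B) (U(B) = (2*B)*(-5 + B) = 2*B*(-5 + B))
J(u) = 4*u² (J(u) = (2*u)*(2*u) = 4*u²)
F(137) + U(-2)*J(-12) = 1/187 + (2*(-2)*(-5 - 2))*(4*(-12)²) = 1/187 + (2*(-2)*(-7))*(4*144) = 1/187 + 28*576 = 1/187 + 16128 = 3015937/187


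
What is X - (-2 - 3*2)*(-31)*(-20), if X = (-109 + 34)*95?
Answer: -2165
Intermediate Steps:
X = -7125 (X = -75*95 = -7125)
X - (-2 - 3*2)*(-31)*(-20) = -7125 - (-2 - 3*2)*(-31)*(-20) = -7125 - (-2 - 6)*(-31)*(-20) = -7125 - (-8*(-31))*(-20) = -7125 - 248*(-20) = -7125 - 1*(-4960) = -7125 + 4960 = -2165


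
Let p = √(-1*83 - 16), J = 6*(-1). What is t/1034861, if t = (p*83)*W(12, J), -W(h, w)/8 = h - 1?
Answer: -21912*I*√11/1034861 ≈ -0.070226*I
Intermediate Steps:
J = -6
W(h, w) = 8 - 8*h (W(h, w) = -8*(h - 1) = -8*(-1 + h) = 8 - 8*h)
p = 3*I*√11 (p = √(-83 - 16) = √(-99) = 3*I*√11 ≈ 9.9499*I)
t = -21912*I*√11 (t = ((3*I*√11)*83)*(8 - 8*12) = (249*I*√11)*(8 - 96) = (249*I*√11)*(-88) = -21912*I*√11 ≈ -72674.0*I)
t/1034861 = -21912*I*√11/1034861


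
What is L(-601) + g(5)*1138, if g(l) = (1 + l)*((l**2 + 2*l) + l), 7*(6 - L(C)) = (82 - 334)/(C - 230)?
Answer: 75655890/277 ≈ 2.7313e+5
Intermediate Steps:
L(C) = 6 + 36/(-230 + C) (L(C) = 6 - (82 - 334)/(7*(C - 230)) = 6 - (-36)/(-230 + C) = 6 + 36/(-230 + C))
g(l) = (1 + l)*(l**2 + 3*l)
L(-601) + g(5)*1138 = 6*(-224 - 601)/(-230 - 601) + (5*(3 + 5**2 + 4*5))*1138 = 6*(-825)/(-831) + (5*(3 + 25 + 20))*1138 = 6*(-1/831)*(-825) + (5*48)*1138 = 1650/277 + 240*1138 = 1650/277 + 273120 = 75655890/277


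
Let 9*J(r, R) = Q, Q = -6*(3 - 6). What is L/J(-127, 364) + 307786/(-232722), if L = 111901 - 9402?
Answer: 11926578353/232722 ≈ 51248.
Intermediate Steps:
Q = 18 (Q = -6*(-3) = 18)
J(r, R) = 2 (J(r, R) = (⅑)*18 = 2)
L = 102499
L/J(-127, 364) + 307786/(-232722) = 102499/2 + 307786/(-232722) = 102499*(½) + 307786*(-1/232722) = 102499/2 - 153893/116361 = 11926578353/232722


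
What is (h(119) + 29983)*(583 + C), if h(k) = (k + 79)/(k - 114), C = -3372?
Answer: -418665157/5 ≈ -8.3733e+7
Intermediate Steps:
h(k) = (79 + k)/(-114 + k)
(h(119) + 29983)*(583 + C) = ((79 + 119)/(-114 + 119) + 29983)*(583 - 3372) = (198/5 + 29983)*(-2789) = (150113/5)*(-2789) = -418665157/5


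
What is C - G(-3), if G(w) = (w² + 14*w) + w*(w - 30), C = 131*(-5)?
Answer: -721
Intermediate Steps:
C = -655
G(w) = w² + 14*w + w*(-30 + w) (G(w) = (w² + 14*w) + w*(-30 + w) = w² + 14*w + w*(-30 + w))
C - G(-3) = -655 - 2*(-3)*(-8 - 3) = -655 - 2*(-3)*(-11) = -655 - 1*66 = -655 - 66 = -721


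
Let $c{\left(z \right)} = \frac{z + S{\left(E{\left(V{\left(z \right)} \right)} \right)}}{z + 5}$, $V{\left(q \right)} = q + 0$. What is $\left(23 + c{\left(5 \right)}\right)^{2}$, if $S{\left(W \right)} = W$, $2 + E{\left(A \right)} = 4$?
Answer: $\frac{56169}{100} \approx 561.69$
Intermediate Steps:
$V{\left(q \right)} = q$
$E{\left(A \right)} = 2$ ($E{\left(A \right)} = -2 + 4 = 2$)
$c{\left(z \right)} = \frac{2 + z}{5 + z}$ ($c{\left(z \right)} = \frac{z + 2}{z + 5} = \frac{2 + z}{5 + z}$)
$\left(23 + c{\left(5 \right)}\right)^{2} = \left(23 + \frac{2 + 5}{5 + 5}\right)^{2} = \left(23 + \frac{1}{10} \cdot 7\right)^{2} = \left(23 + \frac{7}{10}\right)^{2} = \left(\frac{237}{10}\right)^{2} = \frac{56169}{100}$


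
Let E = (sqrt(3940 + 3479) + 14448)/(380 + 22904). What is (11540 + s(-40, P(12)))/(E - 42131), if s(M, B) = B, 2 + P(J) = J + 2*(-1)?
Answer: -263765097573641792/962289890585620117 - 268883632*sqrt(7419)/962289890585620117 ≈ -0.27410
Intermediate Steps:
P(J) = -4 + J (P(J) = -2 + (J + 2*(-1)) = -2 + (J - 2) = -2 + (-2 + J) = -4 + J)
E = 3612/5821 + sqrt(7419)/23284 (E = (sqrt(7419) + 14448)/23284 = (14448 + sqrt(7419))*(1/23284) = 3612/5821 + sqrt(7419)/23284 ≈ 0.62421)
(11540 + s(-40, P(12)))/(E - 42131) = (11540 + (-4 + 12))/((3612/5821 + sqrt(7419)/23284) - 42131) = (11540 + 8)/(-245240939/5821 + sqrt(7419)/23284) = 11548/(-245240939/5821 + sqrt(7419)/23284)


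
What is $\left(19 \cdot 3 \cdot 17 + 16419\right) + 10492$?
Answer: $27880$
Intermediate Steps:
$\left(19 \cdot 3 \cdot 17 + 16419\right) + 10492 = \left(57 \cdot 17 + 16419\right) + 10492 = \left(969 + 16419\right) + 10492 = 17388 + 10492 = 27880$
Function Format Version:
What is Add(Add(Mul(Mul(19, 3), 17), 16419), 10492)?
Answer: 27880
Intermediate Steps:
Add(Add(Mul(Mul(19, 3), 17), 16419), 10492) = Add(Add(Mul(57, 17), 16419), 10492) = Add(Add(969, 16419), 10492) = Add(17388, 10492) = 27880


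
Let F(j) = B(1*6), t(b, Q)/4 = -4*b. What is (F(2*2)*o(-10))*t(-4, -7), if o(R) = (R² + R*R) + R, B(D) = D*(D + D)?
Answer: 875520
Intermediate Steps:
t(b, Q) = -16*b (t(b, Q) = 4*(-4*b) = -16*b)
B(D) = 2*D² (B(D) = D*(2*D) = 2*D²)
F(j) = 72 (F(j) = 2*(1*6)² = 2*6² = 2*36 = 72)
o(R) = R + 2*R² (o(R) = (R² + R²) + R = 2*R² + R = R + 2*R²)
(F(2*2)*o(-10))*t(-4, -7) = (72*(-10*(1 + 2*(-10))))*(-16*(-4)) = (72*(-10*(1 - 20)))*64 = (72*(-10*(-19)))*64 = (72*190)*64 = 13680*64 = 875520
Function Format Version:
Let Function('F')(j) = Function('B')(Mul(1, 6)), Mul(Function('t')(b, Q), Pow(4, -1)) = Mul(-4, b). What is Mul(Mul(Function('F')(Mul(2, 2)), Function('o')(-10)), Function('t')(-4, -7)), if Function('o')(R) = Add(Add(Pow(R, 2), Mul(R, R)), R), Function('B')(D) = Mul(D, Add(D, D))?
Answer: 875520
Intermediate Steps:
Function('t')(b, Q) = Mul(-16, b) (Function('t')(b, Q) = Mul(4, Mul(-4, b)) = Mul(-16, b))
Function('B')(D) = Mul(2, Pow(D, 2)) (Function('B')(D) = Mul(D, Mul(2, D)) = Mul(2, Pow(D, 2)))
Function('F')(j) = 72 (Function('F')(j) = Mul(2, Pow(Mul(1, 6), 2)) = Mul(2, Pow(6, 2)) = Mul(2, 36) = 72)
Function('o')(R) = Add(R, Mul(2, Pow(R, 2))) (Function('o')(R) = Add(Add(Pow(R, 2), Pow(R, 2)), R) = Add(Mul(2, Pow(R, 2)), R) = Add(R, Mul(2, Pow(R, 2))))
Mul(Mul(Function('F')(Mul(2, 2)), Function('o')(-10)), Function('t')(-4, -7)) = Mul(Mul(72, Mul(-10, Add(1, Mul(2, -10)))), Mul(-16, -4)) = Mul(Mul(72, Mul(-10, Add(1, -20))), 64) = Mul(Mul(72, Mul(-10, -19)), 64) = Mul(Mul(72, 190), 64) = Mul(13680, 64) = 875520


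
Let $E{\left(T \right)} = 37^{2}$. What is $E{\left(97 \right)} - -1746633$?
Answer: $1748002$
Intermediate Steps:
$E{\left(T \right)} = 1369$
$E{\left(97 \right)} - -1746633 = 1369 - -1746633 = 1369 + 1746633 = 1748002$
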